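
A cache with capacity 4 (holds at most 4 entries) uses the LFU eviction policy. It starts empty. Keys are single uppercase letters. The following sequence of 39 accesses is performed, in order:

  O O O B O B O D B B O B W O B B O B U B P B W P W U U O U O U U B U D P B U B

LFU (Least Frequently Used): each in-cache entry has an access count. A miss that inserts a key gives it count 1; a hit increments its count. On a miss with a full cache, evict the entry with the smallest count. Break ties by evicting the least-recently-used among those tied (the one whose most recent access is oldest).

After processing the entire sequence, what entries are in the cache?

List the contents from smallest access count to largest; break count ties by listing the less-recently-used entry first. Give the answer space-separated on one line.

LFU simulation (capacity=4):
  1. access O: MISS. Cache: [O(c=1)]
  2. access O: HIT, count now 2. Cache: [O(c=2)]
  3. access O: HIT, count now 3. Cache: [O(c=3)]
  4. access B: MISS. Cache: [B(c=1) O(c=3)]
  5. access O: HIT, count now 4. Cache: [B(c=1) O(c=4)]
  6. access B: HIT, count now 2. Cache: [B(c=2) O(c=4)]
  7. access O: HIT, count now 5. Cache: [B(c=2) O(c=5)]
  8. access D: MISS. Cache: [D(c=1) B(c=2) O(c=5)]
  9. access B: HIT, count now 3. Cache: [D(c=1) B(c=3) O(c=5)]
  10. access B: HIT, count now 4. Cache: [D(c=1) B(c=4) O(c=5)]
  11. access O: HIT, count now 6. Cache: [D(c=1) B(c=4) O(c=6)]
  12. access B: HIT, count now 5. Cache: [D(c=1) B(c=5) O(c=6)]
  13. access W: MISS. Cache: [D(c=1) W(c=1) B(c=5) O(c=6)]
  14. access O: HIT, count now 7. Cache: [D(c=1) W(c=1) B(c=5) O(c=7)]
  15. access B: HIT, count now 6. Cache: [D(c=1) W(c=1) B(c=6) O(c=7)]
  16. access B: HIT, count now 7. Cache: [D(c=1) W(c=1) O(c=7) B(c=7)]
  17. access O: HIT, count now 8. Cache: [D(c=1) W(c=1) B(c=7) O(c=8)]
  18. access B: HIT, count now 8. Cache: [D(c=1) W(c=1) O(c=8) B(c=8)]
  19. access U: MISS, evict D(c=1). Cache: [W(c=1) U(c=1) O(c=8) B(c=8)]
  20. access B: HIT, count now 9. Cache: [W(c=1) U(c=1) O(c=8) B(c=9)]
  21. access P: MISS, evict W(c=1). Cache: [U(c=1) P(c=1) O(c=8) B(c=9)]
  22. access B: HIT, count now 10. Cache: [U(c=1) P(c=1) O(c=8) B(c=10)]
  23. access W: MISS, evict U(c=1). Cache: [P(c=1) W(c=1) O(c=8) B(c=10)]
  24. access P: HIT, count now 2. Cache: [W(c=1) P(c=2) O(c=8) B(c=10)]
  25. access W: HIT, count now 2. Cache: [P(c=2) W(c=2) O(c=8) B(c=10)]
  26. access U: MISS, evict P(c=2). Cache: [U(c=1) W(c=2) O(c=8) B(c=10)]
  27. access U: HIT, count now 2. Cache: [W(c=2) U(c=2) O(c=8) B(c=10)]
  28. access O: HIT, count now 9. Cache: [W(c=2) U(c=2) O(c=9) B(c=10)]
  29. access U: HIT, count now 3. Cache: [W(c=2) U(c=3) O(c=9) B(c=10)]
  30. access O: HIT, count now 10. Cache: [W(c=2) U(c=3) B(c=10) O(c=10)]
  31. access U: HIT, count now 4. Cache: [W(c=2) U(c=4) B(c=10) O(c=10)]
  32. access U: HIT, count now 5. Cache: [W(c=2) U(c=5) B(c=10) O(c=10)]
  33. access B: HIT, count now 11. Cache: [W(c=2) U(c=5) O(c=10) B(c=11)]
  34. access U: HIT, count now 6. Cache: [W(c=2) U(c=6) O(c=10) B(c=11)]
  35. access D: MISS, evict W(c=2). Cache: [D(c=1) U(c=6) O(c=10) B(c=11)]
  36. access P: MISS, evict D(c=1). Cache: [P(c=1) U(c=6) O(c=10) B(c=11)]
  37. access B: HIT, count now 12. Cache: [P(c=1) U(c=6) O(c=10) B(c=12)]
  38. access U: HIT, count now 7. Cache: [P(c=1) U(c=7) O(c=10) B(c=12)]
  39. access B: HIT, count now 13. Cache: [P(c=1) U(c=7) O(c=10) B(c=13)]
Total: 29 hits, 10 misses, 6 evictions

Answer: P U O B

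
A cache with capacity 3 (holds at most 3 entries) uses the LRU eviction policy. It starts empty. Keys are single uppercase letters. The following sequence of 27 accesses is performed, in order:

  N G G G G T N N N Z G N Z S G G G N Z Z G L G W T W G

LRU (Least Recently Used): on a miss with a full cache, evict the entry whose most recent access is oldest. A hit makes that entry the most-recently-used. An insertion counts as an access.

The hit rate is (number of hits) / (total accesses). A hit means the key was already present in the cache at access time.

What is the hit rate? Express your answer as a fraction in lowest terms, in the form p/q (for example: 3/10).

LRU simulation (capacity=3):
  1. access N: MISS. Cache (LRU->MRU): [N]
  2. access G: MISS. Cache (LRU->MRU): [N G]
  3. access G: HIT. Cache (LRU->MRU): [N G]
  4. access G: HIT. Cache (LRU->MRU): [N G]
  5. access G: HIT. Cache (LRU->MRU): [N G]
  6. access T: MISS. Cache (LRU->MRU): [N G T]
  7. access N: HIT. Cache (LRU->MRU): [G T N]
  8. access N: HIT. Cache (LRU->MRU): [G T N]
  9. access N: HIT. Cache (LRU->MRU): [G T N]
  10. access Z: MISS, evict G. Cache (LRU->MRU): [T N Z]
  11. access G: MISS, evict T. Cache (LRU->MRU): [N Z G]
  12. access N: HIT. Cache (LRU->MRU): [Z G N]
  13. access Z: HIT. Cache (LRU->MRU): [G N Z]
  14. access S: MISS, evict G. Cache (LRU->MRU): [N Z S]
  15. access G: MISS, evict N. Cache (LRU->MRU): [Z S G]
  16. access G: HIT. Cache (LRU->MRU): [Z S G]
  17. access G: HIT. Cache (LRU->MRU): [Z S G]
  18. access N: MISS, evict Z. Cache (LRU->MRU): [S G N]
  19. access Z: MISS, evict S. Cache (LRU->MRU): [G N Z]
  20. access Z: HIT. Cache (LRU->MRU): [G N Z]
  21. access G: HIT. Cache (LRU->MRU): [N Z G]
  22. access L: MISS, evict N. Cache (LRU->MRU): [Z G L]
  23. access G: HIT. Cache (LRU->MRU): [Z L G]
  24. access W: MISS, evict Z. Cache (LRU->MRU): [L G W]
  25. access T: MISS, evict L. Cache (LRU->MRU): [G W T]
  26. access W: HIT. Cache (LRU->MRU): [G T W]
  27. access G: HIT. Cache (LRU->MRU): [T W G]
Total: 15 hits, 12 misses, 9 evictions

Hit rate = 15/27 = 5/9

Answer: 5/9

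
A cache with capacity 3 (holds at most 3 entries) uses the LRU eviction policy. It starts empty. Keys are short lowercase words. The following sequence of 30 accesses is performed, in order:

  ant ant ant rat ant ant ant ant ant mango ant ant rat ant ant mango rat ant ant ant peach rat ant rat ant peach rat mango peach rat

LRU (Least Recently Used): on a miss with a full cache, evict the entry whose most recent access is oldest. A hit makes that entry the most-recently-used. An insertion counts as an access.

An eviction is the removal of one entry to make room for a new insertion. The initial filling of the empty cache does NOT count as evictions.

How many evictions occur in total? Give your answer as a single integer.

LRU simulation (capacity=3):
  1. access ant: MISS. Cache (LRU->MRU): [ant]
  2. access ant: HIT. Cache (LRU->MRU): [ant]
  3. access ant: HIT. Cache (LRU->MRU): [ant]
  4. access rat: MISS. Cache (LRU->MRU): [ant rat]
  5. access ant: HIT. Cache (LRU->MRU): [rat ant]
  6. access ant: HIT. Cache (LRU->MRU): [rat ant]
  7. access ant: HIT. Cache (LRU->MRU): [rat ant]
  8. access ant: HIT. Cache (LRU->MRU): [rat ant]
  9. access ant: HIT. Cache (LRU->MRU): [rat ant]
  10. access mango: MISS. Cache (LRU->MRU): [rat ant mango]
  11. access ant: HIT. Cache (LRU->MRU): [rat mango ant]
  12. access ant: HIT. Cache (LRU->MRU): [rat mango ant]
  13. access rat: HIT. Cache (LRU->MRU): [mango ant rat]
  14. access ant: HIT. Cache (LRU->MRU): [mango rat ant]
  15. access ant: HIT. Cache (LRU->MRU): [mango rat ant]
  16. access mango: HIT. Cache (LRU->MRU): [rat ant mango]
  17. access rat: HIT. Cache (LRU->MRU): [ant mango rat]
  18. access ant: HIT. Cache (LRU->MRU): [mango rat ant]
  19. access ant: HIT. Cache (LRU->MRU): [mango rat ant]
  20. access ant: HIT. Cache (LRU->MRU): [mango rat ant]
  21. access peach: MISS, evict mango. Cache (LRU->MRU): [rat ant peach]
  22. access rat: HIT. Cache (LRU->MRU): [ant peach rat]
  23. access ant: HIT. Cache (LRU->MRU): [peach rat ant]
  24. access rat: HIT. Cache (LRU->MRU): [peach ant rat]
  25. access ant: HIT. Cache (LRU->MRU): [peach rat ant]
  26. access peach: HIT. Cache (LRU->MRU): [rat ant peach]
  27. access rat: HIT. Cache (LRU->MRU): [ant peach rat]
  28. access mango: MISS, evict ant. Cache (LRU->MRU): [peach rat mango]
  29. access peach: HIT. Cache (LRU->MRU): [rat mango peach]
  30. access rat: HIT. Cache (LRU->MRU): [mango peach rat]
Total: 25 hits, 5 misses, 2 evictions

Answer: 2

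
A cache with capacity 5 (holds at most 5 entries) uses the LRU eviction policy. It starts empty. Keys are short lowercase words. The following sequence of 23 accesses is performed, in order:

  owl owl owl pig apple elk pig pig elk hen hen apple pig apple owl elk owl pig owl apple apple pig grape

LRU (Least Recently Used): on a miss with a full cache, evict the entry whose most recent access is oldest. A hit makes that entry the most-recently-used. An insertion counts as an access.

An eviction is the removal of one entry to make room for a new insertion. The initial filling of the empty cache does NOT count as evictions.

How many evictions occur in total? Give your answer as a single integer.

LRU simulation (capacity=5):
  1. access owl: MISS. Cache (LRU->MRU): [owl]
  2. access owl: HIT. Cache (LRU->MRU): [owl]
  3. access owl: HIT. Cache (LRU->MRU): [owl]
  4. access pig: MISS. Cache (LRU->MRU): [owl pig]
  5. access apple: MISS. Cache (LRU->MRU): [owl pig apple]
  6. access elk: MISS. Cache (LRU->MRU): [owl pig apple elk]
  7. access pig: HIT. Cache (LRU->MRU): [owl apple elk pig]
  8. access pig: HIT. Cache (LRU->MRU): [owl apple elk pig]
  9. access elk: HIT. Cache (LRU->MRU): [owl apple pig elk]
  10. access hen: MISS. Cache (LRU->MRU): [owl apple pig elk hen]
  11. access hen: HIT. Cache (LRU->MRU): [owl apple pig elk hen]
  12. access apple: HIT. Cache (LRU->MRU): [owl pig elk hen apple]
  13. access pig: HIT. Cache (LRU->MRU): [owl elk hen apple pig]
  14. access apple: HIT. Cache (LRU->MRU): [owl elk hen pig apple]
  15. access owl: HIT. Cache (LRU->MRU): [elk hen pig apple owl]
  16. access elk: HIT. Cache (LRU->MRU): [hen pig apple owl elk]
  17. access owl: HIT. Cache (LRU->MRU): [hen pig apple elk owl]
  18. access pig: HIT. Cache (LRU->MRU): [hen apple elk owl pig]
  19. access owl: HIT. Cache (LRU->MRU): [hen apple elk pig owl]
  20. access apple: HIT. Cache (LRU->MRU): [hen elk pig owl apple]
  21. access apple: HIT. Cache (LRU->MRU): [hen elk pig owl apple]
  22. access pig: HIT. Cache (LRU->MRU): [hen elk owl apple pig]
  23. access grape: MISS, evict hen. Cache (LRU->MRU): [elk owl apple pig grape]
Total: 17 hits, 6 misses, 1 evictions

Answer: 1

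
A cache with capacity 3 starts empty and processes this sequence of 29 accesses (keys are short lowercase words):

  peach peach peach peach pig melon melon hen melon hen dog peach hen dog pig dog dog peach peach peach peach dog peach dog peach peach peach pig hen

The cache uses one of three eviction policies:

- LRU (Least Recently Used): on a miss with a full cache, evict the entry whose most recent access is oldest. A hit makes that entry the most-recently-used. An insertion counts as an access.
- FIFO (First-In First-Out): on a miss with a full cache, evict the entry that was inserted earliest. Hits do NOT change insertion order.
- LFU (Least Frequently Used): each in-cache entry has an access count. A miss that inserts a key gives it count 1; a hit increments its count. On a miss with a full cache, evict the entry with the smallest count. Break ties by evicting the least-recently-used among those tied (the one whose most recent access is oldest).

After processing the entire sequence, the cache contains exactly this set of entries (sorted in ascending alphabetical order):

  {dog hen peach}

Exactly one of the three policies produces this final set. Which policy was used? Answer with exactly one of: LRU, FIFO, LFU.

Simulating under each policy and comparing final sets:
  LRU: final set = {hen peach pig} -> differs
  FIFO: final set = {hen peach pig} -> differs
  LFU: final set = {dog hen peach} -> MATCHES target
Only LFU produces the target set.

Answer: LFU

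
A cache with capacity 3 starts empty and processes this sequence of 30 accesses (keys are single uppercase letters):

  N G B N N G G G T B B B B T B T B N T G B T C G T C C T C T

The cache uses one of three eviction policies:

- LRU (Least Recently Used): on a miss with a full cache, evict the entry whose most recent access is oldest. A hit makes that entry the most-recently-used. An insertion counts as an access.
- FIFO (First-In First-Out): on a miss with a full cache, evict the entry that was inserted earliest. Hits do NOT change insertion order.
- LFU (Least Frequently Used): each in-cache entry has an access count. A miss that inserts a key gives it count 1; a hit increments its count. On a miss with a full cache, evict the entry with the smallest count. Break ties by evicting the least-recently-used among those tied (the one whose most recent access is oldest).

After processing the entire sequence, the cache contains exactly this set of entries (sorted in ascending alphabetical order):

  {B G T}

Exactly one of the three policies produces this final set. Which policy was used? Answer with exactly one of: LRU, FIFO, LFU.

Answer: LFU

Derivation:
Simulating under each policy and comparing final sets:
  LRU: final set = {C G T} -> differs
  FIFO: final set = {C G T} -> differs
  LFU: final set = {B G T} -> MATCHES target
Only LFU produces the target set.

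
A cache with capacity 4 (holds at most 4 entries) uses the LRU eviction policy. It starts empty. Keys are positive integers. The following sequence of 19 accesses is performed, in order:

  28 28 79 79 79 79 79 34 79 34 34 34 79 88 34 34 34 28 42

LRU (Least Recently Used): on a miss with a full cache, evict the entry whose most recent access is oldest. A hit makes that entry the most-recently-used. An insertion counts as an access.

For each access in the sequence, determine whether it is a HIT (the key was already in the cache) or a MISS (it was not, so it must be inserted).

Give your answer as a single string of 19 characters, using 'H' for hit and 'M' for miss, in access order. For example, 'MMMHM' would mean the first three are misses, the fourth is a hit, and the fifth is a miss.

LRU simulation (capacity=4):
  1. access 28: MISS. Cache (LRU->MRU): [28]
  2. access 28: HIT. Cache (LRU->MRU): [28]
  3. access 79: MISS. Cache (LRU->MRU): [28 79]
  4. access 79: HIT. Cache (LRU->MRU): [28 79]
  5. access 79: HIT. Cache (LRU->MRU): [28 79]
  6. access 79: HIT. Cache (LRU->MRU): [28 79]
  7. access 79: HIT. Cache (LRU->MRU): [28 79]
  8. access 34: MISS. Cache (LRU->MRU): [28 79 34]
  9. access 79: HIT. Cache (LRU->MRU): [28 34 79]
  10. access 34: HIT. Cache (LRU->MRU): [28 79 34]
  11. access 34: HIT. Cache (LRU->MRU): [28 79 34]
  12. access 34: HIT. Cache (LRU->MRU): [28 79 34]
  13. access 79: HIT. Cache (LRU->MRU): [28 34 79]
  14. access 88: MISS. Cache (LRU->MRU): [28 34 79 88]
  15. access 34: HIT. Cache (LRU->MRU): [28 79 88 34]
  16. access 34: HIT. Cache (LRU->MRU): [28 79 88 34]
  17. access 34: HIT. Cache (LRU->MRU): [28 79 88 34]
  18. access 28: HIT. Cache (LRU->MRU): [79 88 34 28]
  19. access 42: MISS, evict 79. Cache (LRU->MRU): [88 34 28 42]
Total: 14 hits, 5 misses, 1 evictions

Answer: MHMHHHHMHHHHHMHHHHM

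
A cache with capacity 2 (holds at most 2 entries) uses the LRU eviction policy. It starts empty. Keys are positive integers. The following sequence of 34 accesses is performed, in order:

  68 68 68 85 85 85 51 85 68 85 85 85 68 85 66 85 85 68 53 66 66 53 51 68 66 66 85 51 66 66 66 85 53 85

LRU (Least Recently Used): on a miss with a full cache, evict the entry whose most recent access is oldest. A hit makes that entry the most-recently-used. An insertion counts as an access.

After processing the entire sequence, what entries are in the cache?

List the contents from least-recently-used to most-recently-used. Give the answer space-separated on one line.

Answer: 53 85

Derivation:
LRU simulation (capacity=2):
  1. access 68: MISS. Cache (LRU->MRU): [68]
  2. access 68: HIT. Cache (LRU->MRU): [68]
  3. access 68: HIT. Cache (LRU->MRU): [68]
  4. access 85: MISS. Cache (LRU->MRU): [68 85]
  5. access 85: HIT. Cache (LRU->MRU): [68 85]
  6. access 85: HIT. Cache (LRU->MRU): [68 85]
  7. access 51: MISS, evict 68. Cache (LRU->MRU): [85 51]
  8. access 85: HIT. Cache (LRU->MRU): [51 85]
  9. access 68: MISS, evict 51. Cache (LRU->MRU): [85 68]
  10. access 85: HIT. Cache (LRU->MRU): [68 85]
  11. access 85: HIT. Cache (LRU->MRU): [68 85]
  12. access 85: HIT. Cache (LRU->MRU): [68 85]
  13. access 68: HIT. Cache (LRU->MRU): [85 68]
  14. access 85: HIT. Cache (LRU->MRU): [68 85]
  15. access 66: MISS, evict 68. Cache (LRU->MRU): [85 66]
  16. access 85: HIT. Cache (LRU->MRU): [66 85]
  17. access 85: HIT. Cache (LRU->MRU): [66 85]
  18. access 68: MISS, evict 66. Cache (LRU->MRU): [85 68]
  19. access 53: MISS, evict 85. Cache (LRU->MRU): [68 53]
  20. access 66: MISS, evict 68. Cache (LRU->MRU): [53 66]
  21. access 66: HIT. Cache (LRU->MRU): [53 66]
  22. access 53: HIT. Cache (LRU->MRU): [66 53]
  23. access 51: MISS, evict 66. Cache (LRU->MRU): [53 51]
  24. access 68: MISS, evict 53. Cache (LRU->MRU): [51 68]
  25. access 66: MISS, evict 51. Cache (LRU->MRU): [68 66]
  26. access 66: HIT. Cache (LRU->MRU): [68 66]
  27. access 85: MISS, evict 68. Cache (LRU->MRU): [66 85]
  28. access 51: MISS, evict 66. Cache (LRU->MRU): [85 51]
  29. access 66: MISS, evict 85. Cache (LRU->MRU): [51 66]
  30. access 66: HIT. Cache (LRU->MRU): [51 66]
  31. access 66: HIT. Cache (LRU->MRU): [51 66]
  32. access 85: MISS, evict 51. Cache (LRU->MRU): [66 85]
  33. access 53: MISS, evict 66. Cache (LRU->MRU): [85 53]
  34. access 85: HIT. Cache (LRU->MRU): [53 85]
Total: 18 hits, 16 misses, 14 evictions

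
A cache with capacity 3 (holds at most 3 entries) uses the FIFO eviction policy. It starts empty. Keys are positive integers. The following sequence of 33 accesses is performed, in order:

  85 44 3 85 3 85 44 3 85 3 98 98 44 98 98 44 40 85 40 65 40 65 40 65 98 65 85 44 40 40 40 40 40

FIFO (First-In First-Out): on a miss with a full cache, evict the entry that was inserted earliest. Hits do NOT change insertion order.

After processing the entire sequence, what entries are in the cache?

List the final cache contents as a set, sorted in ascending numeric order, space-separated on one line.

FIFO simulation (capacity=3):
  1. access 85: MISS. Cache (old->new): [85]
  2. access 44: MISS. Cache (old->new): [85 44]
  3. access 3: MISS. Cache (old->new): [85 44 3]
  4. access 85: HIT. Cache (old->new): [85 44 3]
  5. access 3: HIT. Cache (old->new): [85 44 3]
  6. access 85: HIT. Cache (old->new): [85 44 3]
  7. access 44: HIT. Cache (old->new): [85 44 3]
  8. access 3: HIT. Cache (old->new): [85 44 3]
  9. access 85: HIT. Cache (old->new): [85 44 3]
  10. access 3: HIT. Cache (old->new): [85 44 3]
  11. access 98: MISS, evict 85. Cache (old->new): [44 3 98]
  12. access 98: HIT. Cache (old->new): [44 3 98]
  13. access 44: HIT. Cache (old->new): [44 3 98]
  14. access 98: HIT. Cache (old->new): [44 3 98]
  15. access 98: HIT. Cache (old->new): [44 3 98]
  16. access 44: HIT. Cache (old->new): [44 3 98]
  17. access 40: MISS, evict 44. Cache (old->new): [3 98 40]
  18. access 85: MISS, evict 3. Cache (old->new): [98 40 85]
  19. access 40: HIT. Cache (old->new): [98 40 85]
  20. access 65: MISS, evict 98. Cache (old->new): [40 85 65]
  21. access 40: HIT. Cache (old->new): [40 85 65]
  22. access 65: HIT. Cache (old->new): [40 85 65]
  23. access 40: HIT. Cache (old->new): [40 85 65]
  24. access 65: HIT. Cache (old->new): [40 85 65]
  25. access 98: MISS, evict 40. Cache (old->new): [85 65 98]
  26. access 65: HIT. Cache (old->new): [85 65 98]
  27. access 85: HIT. Cache (old->new): [85 65 98]
  28. access 44: MISS, evict 85. Cache (old->new): [65 98 44]
  29. access 40: MISS, evict 65. Cache (old->new): [98 44 40]
  30. access 40: HIT. Cache (old->new): [98 44 40]
  31. access 40: HIT. Cache (old->new): [98 44 40]
  32. access 40: HIT. Cache (old->new): [98 44 40]
  33. access 40: HIT. Cache (old->new): [98 44 40]
Total: 23 hits, 10 misses, 7 evictions

Answer: 40 44 98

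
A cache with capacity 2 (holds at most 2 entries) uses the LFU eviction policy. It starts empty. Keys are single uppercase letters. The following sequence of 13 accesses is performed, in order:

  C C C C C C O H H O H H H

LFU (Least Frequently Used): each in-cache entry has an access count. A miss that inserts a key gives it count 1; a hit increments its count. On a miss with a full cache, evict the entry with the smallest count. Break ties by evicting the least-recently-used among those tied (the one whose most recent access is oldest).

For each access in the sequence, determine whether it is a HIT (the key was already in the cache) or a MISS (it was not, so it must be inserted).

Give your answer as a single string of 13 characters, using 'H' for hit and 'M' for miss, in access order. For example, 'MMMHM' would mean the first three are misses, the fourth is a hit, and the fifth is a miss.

LFU simulation (capacity=2):
  1. access C: MISS. Cache: [C(c=1)]
  2. access C: HIT, count now 2. Cache: [C(c=2)]
  3. access C: HIT, count now 3. Cache: [C(c=3)]
  4. access C: HIT, count now 4. Cache: [C(c=4)]
  5. access C: HIT, count now 5. Cache: [C(c=5)]
  6. access C: HIT, count now 6. Cache: [C(c=6)]
  7. access O: MISS. Cache: [O(c=1) C(c=6)]
  8. access H: MISS, evict O(c=1). Cache: [H(c=1) C(c=6)]
  9. access H: HIT, count now 2. Cache: [H(c=2) C(c=6)]
  10. access O: MISS, evict H(c=2). Cache: [O(c=1) C(c=6)]
  11. access H: MISS, evict O(c=1). Cache: [H(c=1) C(c=6)]
  12. access H: HIT, count now 2. Cache: [H(c=2) C(c=6)]
  13. access H: HIT, count now 3. Cache: [H(c=3) C(c=6)]
Total: 8 hits, 5 misses, 3 evictions

Answer: MHHHHHMMHMMHH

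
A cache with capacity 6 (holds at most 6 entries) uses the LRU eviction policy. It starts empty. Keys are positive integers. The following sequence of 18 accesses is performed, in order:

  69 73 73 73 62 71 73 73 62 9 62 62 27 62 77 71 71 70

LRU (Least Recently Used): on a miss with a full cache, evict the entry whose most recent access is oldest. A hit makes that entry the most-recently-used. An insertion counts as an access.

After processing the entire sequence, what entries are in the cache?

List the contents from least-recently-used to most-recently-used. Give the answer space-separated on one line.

LRU simulation (capacity=6):
  1. access 69: MISS. Cache (LRU->MRU): [69]
  2. access 73: MISS. Cache (LRU->MRU): [69 73]
  3. access 73: HIT. Cache (LRU->MRU): [69 73]
  4. access 73: HIT. Cache (LRU->MRU): [69 73]
  5. access 62: MISS. Cache (LRU->MRU): [69 73 62]
  6. access 71: MISS. Cache (LRU->MRU): [69 73 62 71]
  7. access 73: HIT. Cache (LRU->MRU): [69 62 71 73]
  8. access 73: HIT. Cache (LRU->MRU): [69 62 71 73]
  9. access 62: HIT. Cache (LRU->MRU): [69 71 73 62]
  10. access 9: MISS. Cache (LRU->MRU): [69 71 73 62 9]
  11. access 62: HIT. Cache (LRU->MRU): [69 71 73 9 62]
  12. access 62: HIT. Cache (LRU->MRU): [69 71 73 9 62]
  13. access 27: MISS. Cache (LRU->MRU): [69 71 73 9 62 27]
  14. access 62: HIT. Cache (LRU->MRU): [69 71 73 9 27 62]
  15. access 77: MISS, evict 69. Cache (LRU->MRU): [71 73 9 27 62 77]
  16. access 71: HIT. Cache (LRU->MRU): [73 9 27 62 77 71]
  17. access 71: HIT. Cache (LRU->MRU): [73 9 27 62 77 71]
  18. access 70: MISS, evict 73. Cache (LRU->MRU): [9 27 62 77 71 70]
Total: 10 hits, 8 misses, 2 evictions

Answer: 9 27 62 77 71 70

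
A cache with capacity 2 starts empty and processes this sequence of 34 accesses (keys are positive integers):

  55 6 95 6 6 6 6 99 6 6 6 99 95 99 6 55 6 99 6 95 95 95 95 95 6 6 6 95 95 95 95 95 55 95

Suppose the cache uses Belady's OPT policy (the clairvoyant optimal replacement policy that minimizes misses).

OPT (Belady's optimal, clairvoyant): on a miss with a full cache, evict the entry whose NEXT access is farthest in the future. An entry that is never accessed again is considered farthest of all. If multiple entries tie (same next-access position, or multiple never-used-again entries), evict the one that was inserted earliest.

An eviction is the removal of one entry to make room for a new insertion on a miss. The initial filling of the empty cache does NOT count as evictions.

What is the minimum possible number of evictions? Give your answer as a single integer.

Answer: 8

Derivation:
OPT (Belady) simulation (capacity=2):
  1. access 55: MISS. Cache: [55]
  2. access 6: MISS. Cache: [55 6]
  3. access 95: MISS, evict 55 (next use: step 16). Cache: [6 95]
  4. access 6: HIT. Next use of 6: step 5. Cache: [6 95]
  5. access 6: HIT. Next use of 6: step 6. Cache: [6 95]
  6. access 6: HIT. Next use of 6: step 7. Cache: [6 95]
  7. access 6: HIT. Next use of 6: step 9. Cache: [6 95]
  8. access 99: MISS, evict 95 (next use: step 13). Cache: [6 99]
  9. access 6: HIT. Next use of 6: step 10. Cache: [6 99]
  10. access 6: HIT. Next use of 6: step 11. Cache: [6 99]
  11. access 6: HIT. Next use of 6: step 15. Cache: [6 99]
  12. access 99: HIT. Next use of 99: step 14. Cache: [6 99]
  13. access 95: MISS, evict 6 (next use: step 15). Cache: [99 95]
  14. access 99: HIT. Next use of 99: step 18. Cache: [99 95]
  15. access 6: MISS, evict 95 (next use: step 20). Cache: [99 6]
  16. access 55: MISS, evict 99 (next use: step 18). Cache: [6 55]
  17. access 6: HIT. Next use of 6: step 19. Cache: [6 55]
  18. access 99: MISS, evict 55 (next use: step 33). Cache: [6 99]
  19. access 6: HIT. Next use of 6: step 25. Cache: [6 99]
  20. access 95: MISS, evict 99 (next use: never). Cache: [6 95]
  21. access 95: HIT. Next use of 95: step 22. Cache: [6 95]
  22. access 95: HIT. Next use of 95: step 23. Cache: [6 95]
  23. access 95: HIT. Next use of 95: step 24. Cache: [6 95]
  24. access 95: HIT. Next use of 95: step 28. Cache: [6 95]
  25. access 6: HIT. Next use of 6: step 26. Cache: [6 95]
  26. access 6: HIT. Next use of 6: step 27. Cache: [6 95]
  27. access 6: HIT. Next use of 6: never. Cache: [6 95]
  28. access 95: HIT. Next use of 95: step 29. Cache: [6 95]
  29. access 95: HIT. Next use of 95: step 30. Cache: [6 95]
  30. access 95: HIT. Next use of 95: step 31. Cache: [6 95]
  31. access 95: HIT. Next use of 95: step 32. Cache: [6 95]
  32. access 95: HIT. Next use of 95: step 34. Cache: [6 95]
  33. access 55: MISS, evict 6 (next use: never). Cache: [95 55]
  34. access 95: HIT. Next use of 95: never. Cache: [95 55]
Total: 24 hits, 10 misses, 8 evictions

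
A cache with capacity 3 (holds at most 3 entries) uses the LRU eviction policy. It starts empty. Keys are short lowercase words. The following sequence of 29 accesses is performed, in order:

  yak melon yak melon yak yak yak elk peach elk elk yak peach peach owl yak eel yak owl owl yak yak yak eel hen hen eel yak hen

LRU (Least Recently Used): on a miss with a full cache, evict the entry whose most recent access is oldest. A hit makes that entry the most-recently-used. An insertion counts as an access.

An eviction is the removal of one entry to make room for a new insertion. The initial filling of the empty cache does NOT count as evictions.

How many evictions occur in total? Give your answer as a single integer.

Answer: 4

Derivation:
LRU simulation (capacity=3):
  1. access yak: MISS. Cache (LRU->MRU): [yak]
  2. access melon: MISS. Cache (LRU->MRU): [yak melon]
  3. access yak: HIT. Cache (LRU->MRU): [melon yak]
  4. access melon: HIT. Cache (LRU->MRU): [yak melon]
  5. access yak: HIT. Cache (LRU->MRU): [melon yak]
  6. access yak: HIT. Cache (LRU->MRU): [melon yak]
  7. access yak: HIT. Cache (LRU->MRU): [melon yak]
  8. access elk: MISS. Cache (LRU->MRU): [melon yak elk]
  9. access peach: MISS, evict melon. Cache (LRU->MRU): [yak elk peach]
  10. access elk: HIT. Cache (LRU->MRU): [yak peach elk]
  11. access elk: HIT. Cache (LRU->MRU): [yak peach elk]
  12. access yak: HIT. Cache (LRU->MRU): [peach elk yak]
  13. access peach: HIT. Cache (LRU->MRU): [elk yak peach]
  14. access peach: HIT. Cache (LRU->MRU): [elk yak peach]
  15. access owl: MISS, evict elk. Cache (LRU->MRU): [yak peach owl]
  16. access yak: HIT. Cache (LRU->MRU): [peach owl yak]
  17. access eel: MISS, evict peach. Cache (LRU->MRU): [owl yak eel]
  18. access yak: HIT. Cache (LRU->MRU): [owl eel yak]
  19. access owl: HIT. Cache (LRU->MRU): [eel yak owl]
  20. access owl: HIT. Cache (LRU->MRU): [eel yak owl]
  21. access yak: HIT. Cache (LRU->MRU): [eel owl yak]
  22. access yak: HIT. Cache (LRU->MRU): [eel owl yak]
  23. access yak: HIT. Cache (LRU->MRU): [eel owl yak]
  24. access eel: HIT. Cache (LRU->MRU): [owl yak eel]
  25. access hen: MISS, evict owl. Cache (LRU->MRU): [yak eel hen]
  26. access hen: HIT. Cache (LRU->MRU): [yak eel hen]
  27. access eel: HIT. Cache (LRU->MRU): [yak hen eel]
  28. access yak: HIT. Cache (LRU->MRU): [hen eel yak]
  29. access hen: HIT. Cache (LRU->MRU): [eel yak hen]
Total: 22 hits, 7 misses, 4 evictions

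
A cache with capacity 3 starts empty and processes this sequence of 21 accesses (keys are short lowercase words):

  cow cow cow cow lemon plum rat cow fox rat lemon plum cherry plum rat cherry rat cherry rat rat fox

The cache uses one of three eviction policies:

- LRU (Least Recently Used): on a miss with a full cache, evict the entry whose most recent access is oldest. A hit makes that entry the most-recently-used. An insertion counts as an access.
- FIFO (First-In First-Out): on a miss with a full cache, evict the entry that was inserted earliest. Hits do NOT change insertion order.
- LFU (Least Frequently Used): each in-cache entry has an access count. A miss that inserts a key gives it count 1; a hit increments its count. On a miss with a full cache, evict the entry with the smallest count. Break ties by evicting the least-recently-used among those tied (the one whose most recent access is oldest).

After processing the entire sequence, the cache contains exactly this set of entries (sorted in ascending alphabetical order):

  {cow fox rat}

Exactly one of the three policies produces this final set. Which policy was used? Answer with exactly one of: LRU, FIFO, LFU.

Answer: LFU

Derivation:
Simulating under each policy and comparing final sets:
  LRU: final set = {cherry fox rat} -> differs
  FIFO: final set = {cherry fox rat} -> differs
  LFU: final set = {cow fox rat} -> MATCHES target
Only LFU produces the target set.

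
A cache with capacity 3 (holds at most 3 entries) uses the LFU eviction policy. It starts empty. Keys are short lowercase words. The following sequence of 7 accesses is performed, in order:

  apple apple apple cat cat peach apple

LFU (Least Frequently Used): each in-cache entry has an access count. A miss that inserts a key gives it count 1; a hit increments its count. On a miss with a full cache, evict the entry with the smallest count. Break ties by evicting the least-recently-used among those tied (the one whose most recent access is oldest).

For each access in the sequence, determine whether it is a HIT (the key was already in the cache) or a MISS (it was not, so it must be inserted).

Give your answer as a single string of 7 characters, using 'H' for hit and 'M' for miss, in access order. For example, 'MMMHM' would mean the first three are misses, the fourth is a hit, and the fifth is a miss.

LFU simulation (capacity=3):
  1. access apple: MISS. Cache: [apple(c=1)]
  2. access apple: HIT, count now 2. Cache: [apple(c=2)]
  3. access apple: HIT, count now 3. Cache: [apple(c=3)]
  4. access cat: MISS. Cache: [cat(c=1) apple(c=3)]
  5. access cat: HIT, count now 2. Cache: [cat(c=2) apple(c=3)]
  6. access peach: MISS. Cache: [peach(c=1) cat(c=2) apple(c=3)]
  7. access apple: HIT, count now 4. Cache: [peach(c=1) cat(c=2) apple(c=4)]
Total: 4 hits, 3 misses, 0 evictions

Answer: MHHMHMH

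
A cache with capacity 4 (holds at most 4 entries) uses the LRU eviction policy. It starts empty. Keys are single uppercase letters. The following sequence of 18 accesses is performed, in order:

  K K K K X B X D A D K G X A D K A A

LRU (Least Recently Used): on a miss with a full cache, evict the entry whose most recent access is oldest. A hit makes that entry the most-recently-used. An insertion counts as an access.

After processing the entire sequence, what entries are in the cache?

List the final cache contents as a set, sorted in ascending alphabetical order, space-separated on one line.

Answer: A D K X

Derivation:
LRU simulation (capacity=4):
  1. access K: MISS. Cache (LRU->MRU): [K]
  2. access K: HIT. Cache (LRU->MRU): [K]
  3. access K: HIT. Cache (LRU->MRU): [K]
  4. access K: HIT. Cache (LRU->MRU): [K]
  5. access X: MISS. Cache (LRU->MRU): [K X]
  6. access B: MISS. Cache (LRU->MRU): [K X B]
  7. access X: HIT. Cache (LRU->MRU): [K B X]
  8. access D: MISS. Cache (LRU->MRU): [K B X D]
  9. access A: MISS, evict K. Cache (LRU->MRU): [B X D A]
  10. access D: HIT. Cache (LRU->MRU): [B X A D]
  11. access K: MISS, evict B. Cache (LRU->MRU): [X A D K]
  12. access G: MISS, evict X. Cache (LRU->MRU): [A D K G]
  13. access X: MISS, evict A. Cache (LRU->MRU): [D K G X]
  14. access A: MISS, evict D. Cache (LRU->MRU): [K G X A]
  15. access D: MISS, evict K. Cache (LRU->MRU): [G X A D]
  16. access K: MISS, evict G. Cache (LRU->MRU): [X A D K]
  17. access A: HIT. Cache (LRU->MRU): [X D K A]
  18. access A: HIT. Cache (LRU->MRU): [X D K A]
Total: 7 hits, 11 misses, 7 evictions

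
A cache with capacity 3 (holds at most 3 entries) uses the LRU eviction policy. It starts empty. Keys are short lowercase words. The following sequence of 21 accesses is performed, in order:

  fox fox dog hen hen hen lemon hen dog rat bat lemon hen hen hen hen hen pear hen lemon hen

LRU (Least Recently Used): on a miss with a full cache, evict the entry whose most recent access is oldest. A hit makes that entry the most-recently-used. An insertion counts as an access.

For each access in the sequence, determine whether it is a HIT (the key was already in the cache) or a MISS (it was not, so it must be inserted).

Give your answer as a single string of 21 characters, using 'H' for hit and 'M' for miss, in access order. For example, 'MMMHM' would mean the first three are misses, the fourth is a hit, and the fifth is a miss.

LRU simulation (capacity=3):
  1. access fox: MISS. Cache (LRU->MRU): [fox]
  2. access fox: HIT. Cache (LRU->MRU): [fox]
  3. access dog: MISS. Cache (LRU->MRU): [fox dog]
  4. access hen: MISS. Cache (LRU->MRU): [fox dog hen]
  5. access hen: HIT. Cache (LRU->MRU): [fox dog hen]
  6. access hen: HIT. Cache (LRU->MRU): [fox dog hen]
  7. access lemon: MISS, evict fox. Cache (LRU->MRU): [dog hen lemon]
  8. access hen: HIT. Cache (LRU->MRU): [dog lemon hen]
  9. access dog: HIT. Cache (LRU->MRU): [lemon hen dog]
  10. access rat: MISS, evict lemon. Cache (LRU->MRU): [hen dog rat]
  11. access bat: MISS, evict hen. Cache (LRU->MRU): [dog rat bat]
  12. access lemon: MISS, evict dog. Cache (LRU->MRU): [rat bat lemon]
  13. access hen: MISS, evict rat. Cache (LRU->MRU): [bat lemon hen]
  14. access hen: HIT. Cache (LRU->MRU): [bat lemon hen]
  15. access hen: HIT. Cache (LRU->MRU): [bat lemon hen]
  16. access hen: HIT. Cache (LRU->MRU): [bat lemon hen]
  17. access hen: HIT. Cache (LRU->MRU): [bat lemon hen]
  18. access pear: MISS, evict bat. Cache (LRU->MRU): [lemon hen pear]
  19. access hen: HIT. Cache (LRU->MRU): [lemon pear hen]
  20. access lemon: HIT. Cache (LRU->MRU): [pear hen lemon]
  21. access hen: HIT. Cache (LRU->MRU): [pear lemon hen]
Total: 12 hits, 9 misses, 6 evictions

Answer: MHMMHHMHHMMMMHHHHMHHH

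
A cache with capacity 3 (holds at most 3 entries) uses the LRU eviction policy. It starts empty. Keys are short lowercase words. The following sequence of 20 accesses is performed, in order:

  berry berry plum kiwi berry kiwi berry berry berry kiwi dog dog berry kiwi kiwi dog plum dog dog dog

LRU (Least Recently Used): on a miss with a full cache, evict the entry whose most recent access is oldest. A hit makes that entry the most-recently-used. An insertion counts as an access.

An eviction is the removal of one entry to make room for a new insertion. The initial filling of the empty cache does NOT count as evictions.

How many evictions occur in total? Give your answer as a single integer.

LRU simulation (capacity=3):
  1. access berry: MISS. Cache (LRU->MRU): [berry]
  2. access berry: HIT. Cache (LRU->MRU): [berry]
  3. access plum: MISS. Cache (LRU->MRU): [berry plum]
  4. access kiwi: MISS. Cache (LRU->MRU): [berry plum kiwi]
  5. access berry: HIT. Cache (LRU->MRU): [plum kiwi berry]
  6. access kiwi: HIT. Cache (LRU->MRU): [plum berry kiwi]
  7. access berry: HIT. Cache (LRU->MRU): [plum kiwi berry]
  8. access berry: HIT. Cache (LRU->MRU): [plum kiwi berry]
  9. access berry: HIT. Cache (LRU->MRU): [plum kiwi berry]
  10. access kiwi: HIT. Cache (LRU->MRU): [plum berry kiwi]
  11. access dog: MISS, evict plum. Cache (LRU->MRU): [berry kiwi dog]
  12. access dog: HIT. Cache (LRU->MRU): [berry kiwi dog]
  13. access berry: HIT. Cache (LRU->MRU): [kiwi dog berry]
  14. access kiwi: HIT. Cache (LRU->MRU): [dog berry kiwi]
  15. access kiwi: HIT. Cache (LRU->MRU): [dog berry kiwi]
  16. access dog: HIT. Cache (LRU->MRU): [berry kiwi dog]
  17. access plum: MISS, evict berry. Cache (LRU->MRU): [kiwi dog plum]
  18. access dog: HIT. Cache (LRU->MRU): [kiwi plum dog]
  19. access dog: HIT. Cache (LRU->MRU): [kiwi plum dog]
  20. access dog: HIT. Cache (LRU->MRU): [kiwi plum dog]
Total: 15 hits, 5 misses, 2 evictions

Answer: 2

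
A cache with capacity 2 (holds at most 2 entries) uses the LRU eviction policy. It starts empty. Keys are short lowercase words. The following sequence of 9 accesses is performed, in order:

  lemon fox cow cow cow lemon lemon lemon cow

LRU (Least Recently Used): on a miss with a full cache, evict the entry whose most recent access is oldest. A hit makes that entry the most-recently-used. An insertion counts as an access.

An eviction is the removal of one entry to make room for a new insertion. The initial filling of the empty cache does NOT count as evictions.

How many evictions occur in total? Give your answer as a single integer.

Answer: 2

Derivation:
LRU simulation (capacity=2):
  1. access lemon: MISS. Cache (LRU->MRU): [lemon]
  2. access fox: MISS. Cache (LRU->MRU): [lemon fox]
  3. access cow: MISS, evict lemon. Cache (LRU->MRU): [fox cow]
  4. access cow: HIT. Cache (LRU->MRU): [fox cow]
  5. access cow: HIT. Cache (LRU->MRU): [fox cow]
  6. access lemon: MISS, evict fox. Cache (LRU->MRU): [cow lemon]
  7. access lemon: HIT. Cache (LRU->MRU): [cow lemon]
  8. access lemon: HIT. Cache (LRU->MRU): [cow lemon]
  9. access cow: HIT. Cache (LRU->MRU): [lemon cow]
Total: 5 hits, 4 misses, 2 evictions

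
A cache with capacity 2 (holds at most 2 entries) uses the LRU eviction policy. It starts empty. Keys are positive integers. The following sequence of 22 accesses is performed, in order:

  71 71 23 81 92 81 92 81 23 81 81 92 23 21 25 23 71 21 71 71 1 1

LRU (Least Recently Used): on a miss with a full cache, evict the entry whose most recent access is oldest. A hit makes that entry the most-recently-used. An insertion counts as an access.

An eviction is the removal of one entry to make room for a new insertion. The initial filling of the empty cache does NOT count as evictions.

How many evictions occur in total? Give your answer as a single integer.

Answer: 11

Derivation:
LRU simulation (capacity=2):
  1. access 71: MISS. Cache (LRU->MRU): [71]
  2. access 71: HIT. Cache (LRU->MRU): [71]
  3. access 23: MISS. Cache (LRU->MRU): [71 23]
  4. access 81: MISS, evict 71. Cache (LRU->MRU): [23 81]
  5. access 92: MISS, evict 23. Cache (LRU->MRU): [81 92]
  6. access 81: HIT. Cache (LRU->MRU): [92 81]
  7. access 92: HIT. Cache (LRU->MRU): [81 92]
  8. access 81: HIT. Cache (LRU->MRU): [92 81]
  9. access 23: MISS, evict 92. Cache (LRU->MRU): [81 23]
  10. access 81: HIT. Cache (LRU->MRU): [23 81]
  11. access 81: HIT. Cache (LRU->MRU): [23 81]
  12. access 92: MISS, evict 23. Cache (LRU->MRU): [81 92]
  13. access 23: MISS, evict 81. Cache (LRU->MRU): [92 23]
  14. access 21: MISS, evict 92. Cache (LRU->MRU): [23 21]
  15. access 25: MISS, evict 23. Cache (LRU->MRU): [21 25]
  16. access 23: MISS, evict 21. Cache (LRU->MRU): [25 23]
  17. access 71: MISS, evict 25. Cache (LRU->MRU): [23 71]
  18. access 21: MISS, evict 23. Cache (LRU->MRU): [71 21]
  19. access 71: HIT. Cache (LRU->MRU): [21 71]
  20. access 71: HIT. Cache (LRU->MRU): [21 71]
  21. access 1: MISS, evict 21. Cache (LRU->MRU): [71 1]
  22. access 1: HIT. Cache (LRU->MRU): [71 1]
Total: 9 hits, 13 misses, 11 evictions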